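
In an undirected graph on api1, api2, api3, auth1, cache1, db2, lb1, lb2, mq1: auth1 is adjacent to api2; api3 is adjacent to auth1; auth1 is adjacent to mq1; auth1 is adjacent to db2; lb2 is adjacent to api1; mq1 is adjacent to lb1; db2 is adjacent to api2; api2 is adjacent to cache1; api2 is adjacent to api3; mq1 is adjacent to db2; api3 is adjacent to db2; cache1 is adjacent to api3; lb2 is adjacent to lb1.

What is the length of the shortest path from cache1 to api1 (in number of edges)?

Distance 0: cache1.
Distance 1: api2, api3.
Distance 2: auth1, db2.
Distance 3: mq1.
Distance 4: lb1.
Distance 5: lb2.
Distance 6: api1 — contains api1.

6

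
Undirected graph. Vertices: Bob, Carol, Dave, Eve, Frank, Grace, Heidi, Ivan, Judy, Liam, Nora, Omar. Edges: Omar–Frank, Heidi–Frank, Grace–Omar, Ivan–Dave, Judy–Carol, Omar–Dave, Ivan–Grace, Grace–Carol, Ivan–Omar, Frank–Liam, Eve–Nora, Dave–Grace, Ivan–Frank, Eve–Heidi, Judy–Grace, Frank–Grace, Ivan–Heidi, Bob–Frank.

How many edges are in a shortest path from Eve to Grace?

Distance 0: Eve.
Distance 1: Heidi, Nora.
Distance 2: Frank, Ivan.
Distance 3: Bob, Dave, Grace, Liam, Omar — contains Grace.

3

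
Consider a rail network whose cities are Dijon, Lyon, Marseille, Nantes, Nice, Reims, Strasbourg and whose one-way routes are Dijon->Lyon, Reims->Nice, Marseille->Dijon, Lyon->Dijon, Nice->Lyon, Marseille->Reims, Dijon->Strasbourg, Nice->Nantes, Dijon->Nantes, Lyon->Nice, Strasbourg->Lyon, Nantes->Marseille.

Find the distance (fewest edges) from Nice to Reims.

Distance 0: Nice.
Distance 1: Lyon, Nantes.
Distance 2: Dijon, Marseille.
Distance 3: Reims, Strasbourg — contains Reims.

3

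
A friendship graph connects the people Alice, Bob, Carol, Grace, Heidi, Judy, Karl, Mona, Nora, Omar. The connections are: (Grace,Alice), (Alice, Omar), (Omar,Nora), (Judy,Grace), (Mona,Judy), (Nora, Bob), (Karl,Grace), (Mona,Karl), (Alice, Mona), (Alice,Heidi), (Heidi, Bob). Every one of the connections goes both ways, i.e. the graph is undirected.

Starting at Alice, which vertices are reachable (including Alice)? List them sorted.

Alice, Bob, Grace, Heidi, Judy, Karl, Mona, Nora, Omar

Start at Alice.
Its neighbours: Grace, Heidi, Mona, Omar.
Then their neighbours: Bob, Judy, Karl, Nora.
Nothing further is reachable.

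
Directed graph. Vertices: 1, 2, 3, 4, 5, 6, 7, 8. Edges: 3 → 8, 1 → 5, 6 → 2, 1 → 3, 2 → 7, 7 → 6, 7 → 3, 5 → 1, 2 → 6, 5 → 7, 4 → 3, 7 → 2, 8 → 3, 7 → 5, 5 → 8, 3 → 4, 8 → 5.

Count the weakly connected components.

1

From 1: component {1, 2, 3, 4, 5, 6, 7, 8}.
That's 1 component.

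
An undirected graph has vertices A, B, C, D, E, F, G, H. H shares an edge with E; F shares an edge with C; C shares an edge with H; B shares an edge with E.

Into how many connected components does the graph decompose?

4

From A: component {A}.
From B: component {B, C, E, F, H}.
From D: component {D}.
From G: component {G}.
That's 4 components.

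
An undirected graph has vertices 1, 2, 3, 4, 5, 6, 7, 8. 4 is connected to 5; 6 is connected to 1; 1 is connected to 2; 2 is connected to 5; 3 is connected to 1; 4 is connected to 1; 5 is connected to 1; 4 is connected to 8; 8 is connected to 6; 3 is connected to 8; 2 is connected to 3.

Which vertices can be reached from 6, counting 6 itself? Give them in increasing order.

Start at 6.
Its neighbours: 1, 8.
Then their neighbours: 2, 3, 4, 5.
Nothing further is reachable.

1, 2, 3, 4, 5, 6, 8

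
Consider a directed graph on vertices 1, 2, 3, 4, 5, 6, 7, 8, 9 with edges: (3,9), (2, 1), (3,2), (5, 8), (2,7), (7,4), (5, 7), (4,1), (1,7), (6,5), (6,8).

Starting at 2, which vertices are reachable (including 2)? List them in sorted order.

1, 2, 4, 7

Start at 2.
Its neighbours: 1, 7.
Then their neighbours: 4.
Nothing further is reachable.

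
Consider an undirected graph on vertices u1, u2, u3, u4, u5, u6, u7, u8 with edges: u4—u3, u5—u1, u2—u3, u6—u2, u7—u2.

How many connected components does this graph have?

3

From u1: component {u1, u5}.
From u2: component {u2, u3, u4, u6, u7}.
From u8: component {u8}.
That's 3 components.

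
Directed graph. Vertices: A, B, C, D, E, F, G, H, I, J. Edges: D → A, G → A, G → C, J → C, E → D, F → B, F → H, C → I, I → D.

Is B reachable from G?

No

Explore from G.
Distance 1: reach A, C.
Distance 2: reach I.
Distance 3: reach D.
The search from G is exhausted; no directed path reaches B.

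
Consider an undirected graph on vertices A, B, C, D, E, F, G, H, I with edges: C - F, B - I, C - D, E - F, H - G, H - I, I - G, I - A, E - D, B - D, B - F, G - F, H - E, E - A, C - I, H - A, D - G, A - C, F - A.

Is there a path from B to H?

Yes

Explore from B.
Distance 1: reach D, F, I.
Distance 2: reach A, C, E, G, H.
Found H.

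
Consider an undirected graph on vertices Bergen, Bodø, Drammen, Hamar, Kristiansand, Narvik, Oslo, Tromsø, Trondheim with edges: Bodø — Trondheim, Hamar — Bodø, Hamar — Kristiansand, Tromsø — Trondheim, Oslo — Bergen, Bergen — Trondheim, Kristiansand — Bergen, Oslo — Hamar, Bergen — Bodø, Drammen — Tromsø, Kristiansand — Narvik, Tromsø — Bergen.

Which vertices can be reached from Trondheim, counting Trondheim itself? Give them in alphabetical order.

Start at Trondheim.
Its neighbours: Bergen, Bodø, Tromsø.
Then their neighbours: Drammen, Hamar, Kristiansand, Oslo.
Then next layer: Narvik.
Every vertex is now reached.

Bergen, Bodø, Drammen, Hamar, Kristiansand, Narvik, Oslo, Tromsø, Trondheim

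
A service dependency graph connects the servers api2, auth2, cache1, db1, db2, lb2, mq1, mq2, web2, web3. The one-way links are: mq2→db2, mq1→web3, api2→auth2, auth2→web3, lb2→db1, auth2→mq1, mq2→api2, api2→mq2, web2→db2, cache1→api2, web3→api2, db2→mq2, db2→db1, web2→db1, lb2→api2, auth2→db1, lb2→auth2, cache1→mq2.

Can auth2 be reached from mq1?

Yes

Explore from mq1.
Distance 1: reach web3.
Distance 2: reach api2.
Distance 3: reach auth2, mq2.
Found auth2.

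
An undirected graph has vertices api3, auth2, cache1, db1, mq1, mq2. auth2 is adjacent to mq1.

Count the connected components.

5

From api3: component {api3}.
From auth2: component {auth2, mq1}.
From cache1: component {cache1}.
From db1: component {db1}.
From mq2: component {mq2}.
That's 5 components.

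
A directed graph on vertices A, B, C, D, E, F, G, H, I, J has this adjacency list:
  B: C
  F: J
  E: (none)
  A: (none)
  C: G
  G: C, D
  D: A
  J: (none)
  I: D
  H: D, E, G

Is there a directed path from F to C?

No

Explore from F.
Distance 1: reach J.
The search from F is exhausted; no directed path reaches C.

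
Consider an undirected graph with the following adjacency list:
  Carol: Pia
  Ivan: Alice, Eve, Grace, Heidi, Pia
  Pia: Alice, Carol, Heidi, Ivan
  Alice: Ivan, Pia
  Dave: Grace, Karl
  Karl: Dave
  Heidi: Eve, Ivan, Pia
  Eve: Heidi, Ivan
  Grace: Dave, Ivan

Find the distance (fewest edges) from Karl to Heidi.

Distance 0: Karl.
Distance 1: Dave.
Distance 2: Grace.
Distance 3: Ivan.
Distance 4: Alice, Eve, Heidi, Pia — contains Heidi.

4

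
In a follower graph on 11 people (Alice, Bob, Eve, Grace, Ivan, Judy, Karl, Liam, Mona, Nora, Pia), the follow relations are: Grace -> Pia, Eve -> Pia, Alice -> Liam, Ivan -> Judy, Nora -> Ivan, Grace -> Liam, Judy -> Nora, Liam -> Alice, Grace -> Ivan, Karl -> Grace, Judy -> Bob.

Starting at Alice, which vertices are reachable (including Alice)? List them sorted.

Alice, Liam

Start at Alice.
Its neighbours: Liam.
Nothing further is reachable.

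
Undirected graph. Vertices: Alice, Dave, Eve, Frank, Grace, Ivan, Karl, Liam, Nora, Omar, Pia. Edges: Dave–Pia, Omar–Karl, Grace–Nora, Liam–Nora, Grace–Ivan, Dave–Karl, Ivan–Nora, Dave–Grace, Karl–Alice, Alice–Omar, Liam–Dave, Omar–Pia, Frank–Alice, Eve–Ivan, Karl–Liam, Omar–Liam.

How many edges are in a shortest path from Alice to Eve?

Distance 0: Alice.
Distance 1: Frank, Karl, Omar.
Distance 2: Dave, Liam, Pia.
Distance 3: Grace, Nora.
Distance 4: Ivan.
Distance 5: Eve — contains Eve.

5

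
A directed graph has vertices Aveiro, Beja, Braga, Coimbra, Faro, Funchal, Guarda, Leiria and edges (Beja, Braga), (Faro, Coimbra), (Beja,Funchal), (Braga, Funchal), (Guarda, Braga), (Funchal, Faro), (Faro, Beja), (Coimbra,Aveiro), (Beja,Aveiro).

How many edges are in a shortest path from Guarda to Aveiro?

Distance 0: Guarda.
Distance 1: Braga.
Distance 2: Funchal.
Distance 3: Faro.
Distance 4: Beja, Coimbra.
Distance 5: Aveiro — contains Aveiro.

5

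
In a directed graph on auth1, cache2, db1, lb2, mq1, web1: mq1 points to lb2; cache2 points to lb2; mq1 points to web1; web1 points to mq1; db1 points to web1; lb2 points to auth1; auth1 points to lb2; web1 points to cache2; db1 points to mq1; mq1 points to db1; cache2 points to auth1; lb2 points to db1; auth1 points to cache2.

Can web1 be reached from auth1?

Explore from auth1.
Distance 1: reach cache2, lb2.
Distance 2: reach db1.
Distance 3: reach mq1, web1.
Found web1.

Yes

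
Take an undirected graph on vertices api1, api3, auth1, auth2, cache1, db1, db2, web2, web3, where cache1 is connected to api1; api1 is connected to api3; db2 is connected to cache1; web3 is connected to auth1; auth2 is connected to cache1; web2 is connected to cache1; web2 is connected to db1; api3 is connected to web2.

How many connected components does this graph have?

From api1: component {api1, api3, auth2, cache1, db1, db2, web2}.
From auth1: component {auth1, web3}.
That's 2 components.

2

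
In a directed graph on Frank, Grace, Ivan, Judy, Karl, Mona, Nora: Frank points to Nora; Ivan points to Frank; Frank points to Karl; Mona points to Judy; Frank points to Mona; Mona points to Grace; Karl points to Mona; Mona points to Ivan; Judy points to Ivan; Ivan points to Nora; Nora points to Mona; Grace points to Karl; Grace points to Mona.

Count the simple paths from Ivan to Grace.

4

Ivan→Frank→Karl→Mona→Grace
Ivan→Frank→Mona→Grace
Ivan→Frank→Nora→Mona→Grace
Ivan→Nora→Mona→Grace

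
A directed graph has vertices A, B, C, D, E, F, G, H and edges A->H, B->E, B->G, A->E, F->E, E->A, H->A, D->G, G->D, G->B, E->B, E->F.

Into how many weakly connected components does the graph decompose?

2

From A: component {A, B, D, E, F, G, H}.
From C: component {C}.
That's 2 components.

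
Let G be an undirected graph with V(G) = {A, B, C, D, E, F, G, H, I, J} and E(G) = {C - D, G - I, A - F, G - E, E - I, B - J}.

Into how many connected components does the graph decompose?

5

From A: component {A, F}.
From B: component {B, J}.
From C: component {C, D}.
From E: component {E, G, I}.
From H: component {H}.
That's 5 components.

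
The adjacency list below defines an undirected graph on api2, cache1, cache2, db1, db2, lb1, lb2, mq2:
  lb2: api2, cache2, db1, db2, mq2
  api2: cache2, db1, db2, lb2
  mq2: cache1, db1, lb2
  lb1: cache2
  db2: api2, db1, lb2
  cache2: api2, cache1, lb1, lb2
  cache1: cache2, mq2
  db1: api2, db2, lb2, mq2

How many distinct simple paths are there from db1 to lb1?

db1–api2–cache2–lb1
db1–api2–db2–lb2–cache2–lb1
db1–api2–db2–lb2–mq2–cache1–cache2–lb1
db1–api2–lb2–cache2–lb1
db1–api2–lb2–mq2–cache1–cache2–lb1
db1–db2–api2–cache2–lb1
db1–db2–api2–lb2–cache2–lb1
db1–db2–api2–lb2–mq2–cache1–cache2–lb1
... and 11 more.

19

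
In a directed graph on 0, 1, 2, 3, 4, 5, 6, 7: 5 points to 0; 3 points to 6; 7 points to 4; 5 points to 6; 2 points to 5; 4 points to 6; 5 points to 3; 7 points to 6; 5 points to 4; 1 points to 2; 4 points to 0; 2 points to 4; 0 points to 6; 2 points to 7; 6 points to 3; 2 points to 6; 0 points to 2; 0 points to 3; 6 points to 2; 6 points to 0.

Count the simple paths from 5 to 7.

5→0→2→7
5→0→3→6→2→7
5→0→6→2→7
5→3→6→0→2→7
5→3→6→2→7
5→4→0→2→7
5→4→0→3→6→2→7
5→4→0→6→2→7
5→4→6→0→2→7
5→4→6→2→7
5→6→0→2→7
5→6→2→7

12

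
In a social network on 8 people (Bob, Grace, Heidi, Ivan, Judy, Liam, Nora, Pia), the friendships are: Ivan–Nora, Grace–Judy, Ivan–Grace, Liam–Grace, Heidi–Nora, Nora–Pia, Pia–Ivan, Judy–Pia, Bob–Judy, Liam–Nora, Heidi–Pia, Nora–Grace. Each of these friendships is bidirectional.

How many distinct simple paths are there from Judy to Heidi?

Judy–Grace–Ivan–Nora–Heidi
Judy–Grace–Ivan–Nora–Pia–Heidi
Judy–Grace–Ivan–Pia–Heidi
Judy–Grace–Ivan–Pia–Nora–Heidi
Judy–Grace–Liam–Nora–Heidi
Judy–Grace–Liam–Nora–Ivan–Pia–Heidi
Judy–Grace–Liam–Nora–Pia–Heidi
Judy–Grace–Nora–Heidi
Judy–Grace–Nora–Ivan–Pia–Heidi
Judy–Grace–Nora–Pia–Heidi
Judy–Pia–Heidi
Judy–Pia–Ivan–Grace–Liam–Nora–Heidi
Judy–Pia–Ivan–Grace–Nora–Heidi
Judy–Pia–Ivan–Nora–Heidi
Judy–Pia–Nora–Heidi

15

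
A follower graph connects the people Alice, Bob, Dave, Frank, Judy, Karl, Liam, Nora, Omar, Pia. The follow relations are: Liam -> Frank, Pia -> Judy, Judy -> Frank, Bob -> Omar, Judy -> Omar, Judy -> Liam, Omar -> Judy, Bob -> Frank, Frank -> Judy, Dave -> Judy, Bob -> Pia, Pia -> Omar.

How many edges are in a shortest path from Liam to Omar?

3

Distance 0: Liam.
Distance 1: Frank.
Distance 2: Judy.
Distance 3: Omar — contains Omar.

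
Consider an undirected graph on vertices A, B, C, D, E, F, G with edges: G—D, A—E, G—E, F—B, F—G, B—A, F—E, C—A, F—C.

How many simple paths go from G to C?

G–E–A–B–F–C
G–E–A–C
G–E–F–B–A–C
G–E–F–C
G–F–B–A–C
G–F–C
G–F–E–A–C

7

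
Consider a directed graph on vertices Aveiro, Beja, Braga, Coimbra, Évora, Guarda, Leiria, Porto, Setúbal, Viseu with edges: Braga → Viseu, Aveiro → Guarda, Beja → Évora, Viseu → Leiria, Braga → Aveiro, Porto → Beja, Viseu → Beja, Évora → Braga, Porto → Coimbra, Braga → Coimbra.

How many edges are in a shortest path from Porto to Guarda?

Distance 0: Porto.
Distance 1: Beja, Coimbra.
Distance 2: Évora.
Distance 3: Braga.
Distance 4: Aveiro, Viseu.
Distance 5: Guarda, Leiria — contains Guarda.

5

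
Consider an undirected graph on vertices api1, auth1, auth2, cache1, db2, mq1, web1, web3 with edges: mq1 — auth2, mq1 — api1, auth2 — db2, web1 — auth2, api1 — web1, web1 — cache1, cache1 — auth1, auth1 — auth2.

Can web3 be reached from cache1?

Explore from cache1.
Distance 1: reach auth1, web1.
Distance 2: reach api1, auth2.
Distance 3: reach db2, mq1.
The search is exhausted without reaching web3; it lies in a different component.

No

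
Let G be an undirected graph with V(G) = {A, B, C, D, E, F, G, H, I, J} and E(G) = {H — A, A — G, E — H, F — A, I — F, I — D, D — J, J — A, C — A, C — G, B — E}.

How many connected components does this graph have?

From A: component {A, B, C, D, E, F, G, H, I, J}.
That's 1 component.

1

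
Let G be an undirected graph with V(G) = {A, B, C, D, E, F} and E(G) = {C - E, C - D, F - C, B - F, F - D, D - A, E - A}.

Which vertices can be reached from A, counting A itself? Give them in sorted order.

Start at A.
Its neighbours: D, E.
Then their neighbours: C, F.
Then next layer: B.
Every vertex is now reached.

A, B, C, D, E, F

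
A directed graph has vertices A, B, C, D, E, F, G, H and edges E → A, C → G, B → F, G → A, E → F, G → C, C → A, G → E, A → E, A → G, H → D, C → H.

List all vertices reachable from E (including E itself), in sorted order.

A, C, D, E, F, G, H

Start at E.
Its neighbours: A, F.
Then their neighbours: G.
Then next layer: C.
Then next layer: H.
Then next layer: D.
Nothing further is reachable.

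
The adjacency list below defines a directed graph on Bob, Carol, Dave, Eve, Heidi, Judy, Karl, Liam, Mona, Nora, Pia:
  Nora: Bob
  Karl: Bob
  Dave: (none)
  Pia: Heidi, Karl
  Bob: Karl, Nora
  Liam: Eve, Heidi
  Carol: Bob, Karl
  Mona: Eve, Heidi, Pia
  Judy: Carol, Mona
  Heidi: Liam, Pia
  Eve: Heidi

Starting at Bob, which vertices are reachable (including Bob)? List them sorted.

Start at Bob.
Its neighbours: Karl, Nora.
Nothing further is reachable.

Bob, Karl, Nora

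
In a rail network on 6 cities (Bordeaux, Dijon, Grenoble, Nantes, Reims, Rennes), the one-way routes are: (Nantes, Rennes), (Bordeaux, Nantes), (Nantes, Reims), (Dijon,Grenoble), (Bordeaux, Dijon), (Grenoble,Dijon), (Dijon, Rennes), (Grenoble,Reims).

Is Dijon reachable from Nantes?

No

Explore from Nantes.
Distance 1: reach Reims, Rennes.
The search from Nantes is exhausted; no directed path reaches Dijon.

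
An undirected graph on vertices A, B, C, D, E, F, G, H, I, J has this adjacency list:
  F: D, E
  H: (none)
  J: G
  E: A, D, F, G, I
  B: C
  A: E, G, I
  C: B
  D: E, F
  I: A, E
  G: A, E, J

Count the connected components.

3

From A: component {A, D, E, F, G, I, J}.
From B: component {B, C}.
From H: component {H}.
That's 3 components.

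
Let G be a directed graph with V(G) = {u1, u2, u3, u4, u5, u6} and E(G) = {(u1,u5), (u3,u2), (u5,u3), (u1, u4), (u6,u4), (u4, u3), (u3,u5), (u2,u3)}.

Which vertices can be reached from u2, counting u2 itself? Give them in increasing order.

u2, u3, u5

Start at u2.
Its neighbours: u3.
Then their neighbours: u5.
Nothing further is reachable.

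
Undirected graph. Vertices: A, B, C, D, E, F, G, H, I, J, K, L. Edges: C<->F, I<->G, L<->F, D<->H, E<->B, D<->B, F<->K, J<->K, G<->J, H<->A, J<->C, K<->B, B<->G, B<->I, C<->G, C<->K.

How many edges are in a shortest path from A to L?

Distance 0: A.
Distance 1: H.
Distance 2: D.
Distance 3: B.
Distance 4: E, G, I, K.
Distance 5: C, F, J.
Distance 6: L — contains L.

6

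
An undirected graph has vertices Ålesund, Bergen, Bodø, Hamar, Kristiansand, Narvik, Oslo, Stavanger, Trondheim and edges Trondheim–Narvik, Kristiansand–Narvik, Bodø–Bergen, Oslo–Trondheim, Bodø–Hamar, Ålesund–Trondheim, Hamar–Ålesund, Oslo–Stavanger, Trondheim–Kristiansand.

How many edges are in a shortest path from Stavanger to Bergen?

Distance 0: Stavanger.
Distance 1: Oslo.
Distance 2: Trondheim.
Distance 3: Ålesund, Kristiansand, Narvik.
Distance 4: Hamar.
Distance 5: Bodø.
Distance 6: Bergen — contains Bergen.

6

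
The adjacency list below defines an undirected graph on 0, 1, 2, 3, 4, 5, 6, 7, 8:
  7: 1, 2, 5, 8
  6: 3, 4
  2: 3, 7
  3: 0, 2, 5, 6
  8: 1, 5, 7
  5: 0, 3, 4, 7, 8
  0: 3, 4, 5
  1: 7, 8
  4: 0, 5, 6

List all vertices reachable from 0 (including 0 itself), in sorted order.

Start at 0.
Its neighbours: 3, 4, 5.
Then their neighbours: 2, 6, 7, 8.
Then next layer: 1.
Every vertex is now reached.

0, 1, 2, 3, 4, 5, 6, 7, 8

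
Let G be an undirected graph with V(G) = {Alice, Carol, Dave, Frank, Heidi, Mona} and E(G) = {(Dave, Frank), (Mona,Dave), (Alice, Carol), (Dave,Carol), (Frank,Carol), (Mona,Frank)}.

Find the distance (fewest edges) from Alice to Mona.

Distance 0: Alice.
Distance 1: Carol.
Distance 2: Dave, Frank.
Distance 3: Mona — contains Mona.

3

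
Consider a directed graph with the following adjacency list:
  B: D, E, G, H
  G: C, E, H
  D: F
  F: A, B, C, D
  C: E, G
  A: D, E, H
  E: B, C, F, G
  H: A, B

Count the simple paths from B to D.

14

B→D
B→E→C→G→H→A→D
B→E→F→A→D
B→E→F→C→G→H→A→D
B→E→F→D
B→E→G→H→A→D
B→G→C→E→F→A→D
B→G→C→E→F→D
B→G→E→F→A→D
B→G→E→F→D
B→G→H→A→D
B→G→H→A→E→F→D
B→H→A→D
B→H→A→E→F→D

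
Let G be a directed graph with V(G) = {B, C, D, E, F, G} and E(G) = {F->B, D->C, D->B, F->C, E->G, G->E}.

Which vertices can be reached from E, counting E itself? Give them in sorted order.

E, G

Start at E.
Its neighbours: G.
Nothing further is reachable.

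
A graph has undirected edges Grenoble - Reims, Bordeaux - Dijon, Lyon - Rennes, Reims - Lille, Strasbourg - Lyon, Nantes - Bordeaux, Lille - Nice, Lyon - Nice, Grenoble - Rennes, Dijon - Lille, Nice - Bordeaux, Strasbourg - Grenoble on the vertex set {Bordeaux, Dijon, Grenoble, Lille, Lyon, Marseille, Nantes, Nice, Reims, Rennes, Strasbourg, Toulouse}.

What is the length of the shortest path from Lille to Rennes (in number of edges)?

Distance 0: Lille.
Distance 1: Dijon, Nice, Reims.
Distance 2: Bordeaux, Grenoble, Lyon.
Distance 3: Nantes, Rennes, Strasbourg — contains Rennes.

3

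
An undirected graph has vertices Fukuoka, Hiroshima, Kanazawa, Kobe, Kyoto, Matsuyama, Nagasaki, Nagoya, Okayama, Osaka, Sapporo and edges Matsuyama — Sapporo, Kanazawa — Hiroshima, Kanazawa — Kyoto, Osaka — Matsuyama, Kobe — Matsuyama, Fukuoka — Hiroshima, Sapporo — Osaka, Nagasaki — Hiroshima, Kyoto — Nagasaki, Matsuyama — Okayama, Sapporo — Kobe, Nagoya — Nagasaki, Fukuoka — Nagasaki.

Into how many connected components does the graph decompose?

2

From Fukuoka: component {Fukuoka, Hiroshima, Kanazawa, Kyoto, Nagasaki, Nagoya}.
From Kobe: component {Kobe, Matsuyama, Okayama, Osaka, Sapporo}.
That's 2 components.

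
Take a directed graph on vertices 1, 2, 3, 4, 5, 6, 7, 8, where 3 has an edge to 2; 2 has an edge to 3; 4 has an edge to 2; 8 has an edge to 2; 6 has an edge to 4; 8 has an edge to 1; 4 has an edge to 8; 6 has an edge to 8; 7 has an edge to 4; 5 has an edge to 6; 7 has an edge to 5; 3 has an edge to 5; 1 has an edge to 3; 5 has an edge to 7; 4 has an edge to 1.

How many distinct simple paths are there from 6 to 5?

6→4→1→3→5
6→4→2→3→5
6→4→8→1→3→5
6→4→8→2→3→5
6→8→1→3→5
6→8→2→3→5

6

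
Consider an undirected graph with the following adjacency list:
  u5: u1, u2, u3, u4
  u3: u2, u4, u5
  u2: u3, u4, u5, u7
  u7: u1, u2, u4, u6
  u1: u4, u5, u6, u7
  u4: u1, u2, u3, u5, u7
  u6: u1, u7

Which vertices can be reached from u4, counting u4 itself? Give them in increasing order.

Start at u4.
Its neighbours: u1, u2, u3, u5, u7.
Then their neighbours: u6.
Every vertex is now reached.

u1, u2, u3, u4, u5, u6, u7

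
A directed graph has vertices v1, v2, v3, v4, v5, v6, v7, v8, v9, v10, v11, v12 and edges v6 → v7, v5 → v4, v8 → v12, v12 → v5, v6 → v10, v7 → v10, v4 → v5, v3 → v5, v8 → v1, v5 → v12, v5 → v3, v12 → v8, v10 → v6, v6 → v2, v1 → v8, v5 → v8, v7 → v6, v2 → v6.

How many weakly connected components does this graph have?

4

From v1: component {v1, v3, v4, v5, v8, v12}.
From v2: component {v2, v6, v7, v10}.
From v9: component {v9}.
From v11: component {v11}.
That's 4 components.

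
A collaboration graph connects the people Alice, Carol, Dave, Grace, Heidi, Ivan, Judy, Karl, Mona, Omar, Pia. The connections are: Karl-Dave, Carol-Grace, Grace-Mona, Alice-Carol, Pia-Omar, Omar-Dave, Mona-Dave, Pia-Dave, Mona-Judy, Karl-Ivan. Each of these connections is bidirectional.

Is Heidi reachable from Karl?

Explore from Karl.
Distance 1: reach Dave, Ivan.
Distance 2: reach Mona, Omar, Pia.
Distance 3: reach Grace, Judy.
Distance 4: reach Carol.
Distance 5: reach Alice.
The search is exhausted without reaching Heidi; it lies in a different component.

No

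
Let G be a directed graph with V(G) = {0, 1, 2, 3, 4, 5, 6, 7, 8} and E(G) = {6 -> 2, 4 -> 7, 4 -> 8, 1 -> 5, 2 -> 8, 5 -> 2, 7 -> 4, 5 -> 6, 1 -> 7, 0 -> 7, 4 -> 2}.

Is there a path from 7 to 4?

Yes

Explore from 7.
Distance 1: reach 4.
Found 4.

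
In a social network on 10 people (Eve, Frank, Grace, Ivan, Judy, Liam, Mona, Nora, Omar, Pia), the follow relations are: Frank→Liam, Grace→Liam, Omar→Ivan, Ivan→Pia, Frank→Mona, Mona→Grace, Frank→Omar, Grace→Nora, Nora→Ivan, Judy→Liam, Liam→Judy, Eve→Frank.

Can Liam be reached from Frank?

Yes

Explore from Frank.
Distance 1: reach Liam, Mona, Omar.
Found Liam.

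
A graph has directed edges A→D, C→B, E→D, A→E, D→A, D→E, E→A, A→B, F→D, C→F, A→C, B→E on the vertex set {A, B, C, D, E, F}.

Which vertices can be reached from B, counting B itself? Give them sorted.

Start at B.
Its neighbours: E.
Then their neighbours: A, D.
Then next layer: C.
Then next layer: F.
Every vertex is now reached.

A, B, C, D, E, F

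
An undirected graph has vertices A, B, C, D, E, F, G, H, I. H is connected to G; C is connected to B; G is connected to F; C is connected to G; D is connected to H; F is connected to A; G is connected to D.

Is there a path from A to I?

Explore from A.
Distance 1: reach F.
Distance 2: reach G.
Distance 3: reach C, D, H.
Distance 4: reach B.
The search is exhausted without reaching I; it lies in a different component.

No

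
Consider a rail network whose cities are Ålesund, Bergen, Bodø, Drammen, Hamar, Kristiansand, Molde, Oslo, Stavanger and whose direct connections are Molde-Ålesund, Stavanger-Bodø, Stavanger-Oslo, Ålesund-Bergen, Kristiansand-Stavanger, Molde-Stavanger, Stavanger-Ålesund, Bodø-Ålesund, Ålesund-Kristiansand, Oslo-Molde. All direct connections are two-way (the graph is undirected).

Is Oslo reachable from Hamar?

No

Hamar has no edges, so nothing is reachable from it.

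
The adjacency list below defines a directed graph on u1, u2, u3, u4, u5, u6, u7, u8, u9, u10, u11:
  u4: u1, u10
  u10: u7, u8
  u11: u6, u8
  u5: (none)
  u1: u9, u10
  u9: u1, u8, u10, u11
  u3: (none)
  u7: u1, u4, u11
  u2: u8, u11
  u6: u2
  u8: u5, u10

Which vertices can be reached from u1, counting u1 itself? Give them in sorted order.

u1, u2, u4, u5, u6, u7, u8, u9, u10, u11

Start at u1.
Its neighbours: u9, u10.
Then their neighbours: u7, u8, u11.
Then next layer: u4, u5, u6.
Then next layer: u2.
Nothing further is reachable.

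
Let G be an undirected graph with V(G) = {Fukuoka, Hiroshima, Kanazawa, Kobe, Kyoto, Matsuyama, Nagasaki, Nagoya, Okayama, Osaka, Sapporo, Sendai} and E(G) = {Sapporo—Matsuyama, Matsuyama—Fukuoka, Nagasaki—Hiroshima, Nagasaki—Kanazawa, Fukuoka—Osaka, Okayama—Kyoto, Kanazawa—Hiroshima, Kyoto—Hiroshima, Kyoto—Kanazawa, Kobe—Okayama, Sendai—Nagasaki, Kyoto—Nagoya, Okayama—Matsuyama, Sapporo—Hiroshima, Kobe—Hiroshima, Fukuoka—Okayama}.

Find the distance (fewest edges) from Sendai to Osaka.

Distance 0: Sendai.
Distance 1: Nagasaki.
Distance 2: Hiroshima, Kanazawa.
Distance 3: Kobe, Kyoto, Sapporo.
Distance 4: Matsuyama, Nagoya, Okayama.
Distance 5: Fukuoka.
Distance 6: Osaka — contains Osaka.

6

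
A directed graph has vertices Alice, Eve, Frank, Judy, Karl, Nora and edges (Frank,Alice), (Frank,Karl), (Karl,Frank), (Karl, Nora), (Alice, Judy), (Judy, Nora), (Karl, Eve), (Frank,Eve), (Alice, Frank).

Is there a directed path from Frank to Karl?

Yes

Explore from Frank.
Distance 1: reach Alice, Eve, Karl.
Found Karl.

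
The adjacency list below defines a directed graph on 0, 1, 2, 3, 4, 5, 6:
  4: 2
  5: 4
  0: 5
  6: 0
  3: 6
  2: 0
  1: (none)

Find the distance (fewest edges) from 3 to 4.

4

Distance 0: 3.
Distance 1: 6.
Distance 2: 0.
Distance 3: 5.
Distance 4: 4 — contains 4.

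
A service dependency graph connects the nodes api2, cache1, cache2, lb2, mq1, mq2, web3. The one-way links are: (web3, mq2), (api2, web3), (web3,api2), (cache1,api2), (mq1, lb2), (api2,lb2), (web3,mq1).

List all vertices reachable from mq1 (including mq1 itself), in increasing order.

lb2, mq1

Start at mq1.
Its neighbours: lb2.
Nothing further is reachable.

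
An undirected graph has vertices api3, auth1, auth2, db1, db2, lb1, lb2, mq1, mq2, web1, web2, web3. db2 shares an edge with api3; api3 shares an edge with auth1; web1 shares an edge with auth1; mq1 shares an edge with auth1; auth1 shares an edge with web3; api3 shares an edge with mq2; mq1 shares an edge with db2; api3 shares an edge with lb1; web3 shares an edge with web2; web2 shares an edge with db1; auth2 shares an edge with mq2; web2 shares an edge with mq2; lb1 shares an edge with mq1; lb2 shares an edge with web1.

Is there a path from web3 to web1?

Yes

Explore from web3.
Distance 1: reach auth1, web2.
Distance 2: reach api3, db1, mq1, mq2, web1.
Found web1.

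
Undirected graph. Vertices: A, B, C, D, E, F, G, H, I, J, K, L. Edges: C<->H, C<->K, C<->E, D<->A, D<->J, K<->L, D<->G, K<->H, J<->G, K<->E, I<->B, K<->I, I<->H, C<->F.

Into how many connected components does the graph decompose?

2

From A: component {A, D, G, J}.
From B: component {B, C, E, F, H, I, K, L}.
That's 2 components.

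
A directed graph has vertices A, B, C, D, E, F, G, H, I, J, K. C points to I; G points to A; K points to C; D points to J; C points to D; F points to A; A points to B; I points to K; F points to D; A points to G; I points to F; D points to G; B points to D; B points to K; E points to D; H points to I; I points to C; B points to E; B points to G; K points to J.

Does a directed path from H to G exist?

Yes

Explore from H.
Distance 1: reach I.
Distance 2: reach C, F, K.
Distance 3: reach A, D, J.
Distance 4: reach B, G.
Found G.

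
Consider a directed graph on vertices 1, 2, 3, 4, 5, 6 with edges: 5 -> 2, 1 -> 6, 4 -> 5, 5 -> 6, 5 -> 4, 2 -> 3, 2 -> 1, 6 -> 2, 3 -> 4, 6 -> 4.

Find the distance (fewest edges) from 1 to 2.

Distance 0: 1.
Distance 1: 6.
Distance 2: 2, 4 — contains 2.

2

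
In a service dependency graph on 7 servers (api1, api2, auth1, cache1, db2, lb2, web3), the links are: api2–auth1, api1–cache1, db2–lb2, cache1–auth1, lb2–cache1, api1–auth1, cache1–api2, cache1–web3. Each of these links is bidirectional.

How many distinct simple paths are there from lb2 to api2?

3

lb2–cache1–api1–auth1–api2
lb2–cache1–api2
lb2–cache1–auth1–api2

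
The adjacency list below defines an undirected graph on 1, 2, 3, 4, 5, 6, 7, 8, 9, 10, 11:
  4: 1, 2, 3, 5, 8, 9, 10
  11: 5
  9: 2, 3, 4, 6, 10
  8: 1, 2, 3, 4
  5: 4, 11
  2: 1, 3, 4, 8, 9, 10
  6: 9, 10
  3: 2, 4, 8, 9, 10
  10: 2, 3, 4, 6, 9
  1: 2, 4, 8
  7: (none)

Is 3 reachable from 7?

No

7 has no edges, so nothing is reachable from it.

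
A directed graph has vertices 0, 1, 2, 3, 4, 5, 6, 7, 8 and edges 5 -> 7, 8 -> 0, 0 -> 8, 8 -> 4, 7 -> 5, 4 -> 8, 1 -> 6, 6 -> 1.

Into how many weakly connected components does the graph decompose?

From 0: component {0, 4, 8}.
From 1: component {1, 6}.
From 2: component {2}.
From 3: component {3}.
From 5: component {5, 7}.
That's 5 components.

5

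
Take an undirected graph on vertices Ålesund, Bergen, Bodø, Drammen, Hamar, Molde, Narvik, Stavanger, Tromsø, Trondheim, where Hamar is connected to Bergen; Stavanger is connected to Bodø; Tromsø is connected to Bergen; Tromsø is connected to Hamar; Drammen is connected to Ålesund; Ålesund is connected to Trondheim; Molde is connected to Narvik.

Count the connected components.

4

From Ålesund: component {Ålesund, Drammen, Trondheim}.
From Bergen: component {Bergen, Hamar, Tromsø}.
From Bodø: component {Bodø, Stavanger}.
From Molde: component {Molde, Narvik}.
That's 4 components.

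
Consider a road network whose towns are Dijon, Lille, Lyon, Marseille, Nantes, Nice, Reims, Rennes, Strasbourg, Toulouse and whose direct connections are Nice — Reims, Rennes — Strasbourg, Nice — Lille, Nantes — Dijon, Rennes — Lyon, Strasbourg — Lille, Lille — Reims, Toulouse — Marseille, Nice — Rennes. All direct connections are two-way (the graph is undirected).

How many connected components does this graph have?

From Dijon: component {Dijon, Nantes}.
From Lille: component {Lille, Lyon, Nice, Reims, Rennes, Strasbourg}.
From Marseille: component {Marseille, Toulouse}.
That's 3 components.

3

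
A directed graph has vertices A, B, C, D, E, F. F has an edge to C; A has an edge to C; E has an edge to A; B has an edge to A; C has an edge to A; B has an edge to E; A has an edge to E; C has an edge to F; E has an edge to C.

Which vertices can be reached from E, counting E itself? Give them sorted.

Start at E.
Its neighbours: A, C.
Then their neighbours: F.
Nothing further is reachable.

A, C, E, F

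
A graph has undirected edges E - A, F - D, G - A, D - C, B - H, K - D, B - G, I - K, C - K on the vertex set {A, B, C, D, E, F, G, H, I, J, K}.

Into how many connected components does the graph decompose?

From A: component {A, B, E, G, H}.
From C: component {C, D, F, I, K}.
From J: component {J}.
That's 3 components.

3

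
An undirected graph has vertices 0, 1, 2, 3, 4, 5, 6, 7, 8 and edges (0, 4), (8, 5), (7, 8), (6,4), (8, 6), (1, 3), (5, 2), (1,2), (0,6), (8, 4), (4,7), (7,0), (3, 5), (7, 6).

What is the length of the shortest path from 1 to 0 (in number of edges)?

Distance 0: 1.
Distance 1: 2, 3.
Distance 2: 5.
Distance 3: 8.
Distance 4: 4, 6, 7.
Distance 5: 0 — contains 0.

5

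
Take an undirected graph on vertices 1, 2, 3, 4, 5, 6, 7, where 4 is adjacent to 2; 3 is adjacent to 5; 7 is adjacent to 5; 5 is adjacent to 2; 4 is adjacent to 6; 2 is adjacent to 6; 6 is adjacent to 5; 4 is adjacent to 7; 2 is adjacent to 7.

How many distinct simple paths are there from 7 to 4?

7–2–4
7–2–5–6–4
7–2–6–4
7–4
7–5–2–4
7–5–2–6–4
7–5–6–2–4
7–5–6–4

8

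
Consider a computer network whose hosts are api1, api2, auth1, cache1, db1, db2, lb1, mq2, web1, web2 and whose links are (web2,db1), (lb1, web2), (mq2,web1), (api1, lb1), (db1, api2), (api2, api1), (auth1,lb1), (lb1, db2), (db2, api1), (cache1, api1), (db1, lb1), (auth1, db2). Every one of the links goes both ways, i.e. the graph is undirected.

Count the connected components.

From api1: component {api1, api2, auth1, cache1, db1, db2, lb1, web2}.
From mq2: component {mq2, web1}.
That's 2 components.

2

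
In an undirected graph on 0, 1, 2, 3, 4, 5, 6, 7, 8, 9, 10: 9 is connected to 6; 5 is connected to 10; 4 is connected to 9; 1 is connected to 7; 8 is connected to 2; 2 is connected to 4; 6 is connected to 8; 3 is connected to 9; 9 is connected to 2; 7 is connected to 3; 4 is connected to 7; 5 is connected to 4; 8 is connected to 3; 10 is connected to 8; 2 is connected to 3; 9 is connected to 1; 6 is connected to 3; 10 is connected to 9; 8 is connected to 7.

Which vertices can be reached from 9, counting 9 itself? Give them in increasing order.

Start at 9.
Its neighbours: 1, 2, 3, 4, 6, 10.
Then their neighbours: 5, 7, 8.
Nothing further is reachable.

1, 2, 3, 4, 5, 6, 7, 8, 9, 10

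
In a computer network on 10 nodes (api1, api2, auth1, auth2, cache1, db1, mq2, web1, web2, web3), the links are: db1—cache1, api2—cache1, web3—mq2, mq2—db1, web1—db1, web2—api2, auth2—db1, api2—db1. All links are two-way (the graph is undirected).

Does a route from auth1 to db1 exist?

auth1 has no edges, so nothing is reachable from it.

No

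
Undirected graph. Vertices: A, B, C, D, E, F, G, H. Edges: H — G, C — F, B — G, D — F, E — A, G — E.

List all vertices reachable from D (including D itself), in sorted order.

Start at D.
Its neighbours: F.
Then their neighbours: C.
Nothing further is reachable.

C, D, F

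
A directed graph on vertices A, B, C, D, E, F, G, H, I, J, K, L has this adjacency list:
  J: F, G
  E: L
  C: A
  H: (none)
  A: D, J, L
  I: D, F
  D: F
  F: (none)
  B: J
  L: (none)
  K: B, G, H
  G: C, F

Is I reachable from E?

No

Explore from E.
Distance 1: reach L.
The search from E is exhausted; no directed path reaches I.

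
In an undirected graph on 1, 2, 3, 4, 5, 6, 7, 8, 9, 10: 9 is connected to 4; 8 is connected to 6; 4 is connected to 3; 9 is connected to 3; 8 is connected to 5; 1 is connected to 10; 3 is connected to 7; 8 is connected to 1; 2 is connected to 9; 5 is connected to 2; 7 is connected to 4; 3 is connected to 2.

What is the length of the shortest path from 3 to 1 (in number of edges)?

4

Distance 0: 3.
Distance 1: 2, 4, 7, 9.
Distance 2: 5.
Distance 3: 8.
Distance 4: 1, 6 — contains 1.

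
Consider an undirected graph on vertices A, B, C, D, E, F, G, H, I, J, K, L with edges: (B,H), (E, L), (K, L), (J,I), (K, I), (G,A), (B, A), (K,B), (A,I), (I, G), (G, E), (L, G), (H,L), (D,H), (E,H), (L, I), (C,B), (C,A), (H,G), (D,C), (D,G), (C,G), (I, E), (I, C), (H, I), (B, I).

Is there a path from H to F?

No

Explore from H.
Distance 1: reach B, D, E, G, I, L.
Distance 2: reach A, C, J, K.
The search is exhausted without reaching F; it lies in a different component.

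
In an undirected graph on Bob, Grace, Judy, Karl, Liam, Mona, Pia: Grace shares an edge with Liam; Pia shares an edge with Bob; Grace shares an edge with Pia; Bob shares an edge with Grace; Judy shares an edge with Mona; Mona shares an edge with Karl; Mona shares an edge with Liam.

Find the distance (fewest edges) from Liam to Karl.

2

Distance 0: Liam.
Distance 1: Grace, Mona.
Distance 2: Bob, Judy, Karl, Pia — contains Karl.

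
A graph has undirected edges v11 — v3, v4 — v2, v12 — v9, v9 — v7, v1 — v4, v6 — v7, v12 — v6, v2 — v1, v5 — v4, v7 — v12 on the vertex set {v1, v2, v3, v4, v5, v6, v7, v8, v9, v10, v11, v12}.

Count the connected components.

From v1: component {v1, v2, v4, v5}.
From v3: component {v3, v11}.
From v6: component {v6, v7, v9, v12}.
From v8: component {v8}.
From v10: component {v10}.
That's 5 components.

5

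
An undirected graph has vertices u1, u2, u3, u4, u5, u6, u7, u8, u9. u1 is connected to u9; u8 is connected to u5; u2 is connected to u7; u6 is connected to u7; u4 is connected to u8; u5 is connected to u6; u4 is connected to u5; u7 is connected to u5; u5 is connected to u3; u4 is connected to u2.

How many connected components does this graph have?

From u1: component {u1, u9}.
From u2: component {u2, u3, u4, u5, u6, u7, u8}.
That's 2 components.

2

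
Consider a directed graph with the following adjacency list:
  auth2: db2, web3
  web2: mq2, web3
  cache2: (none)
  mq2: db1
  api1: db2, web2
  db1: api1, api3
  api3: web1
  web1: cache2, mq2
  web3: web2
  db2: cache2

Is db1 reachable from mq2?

Explore from mq2.
Distance 1: reach db1.
Found db1.

Yes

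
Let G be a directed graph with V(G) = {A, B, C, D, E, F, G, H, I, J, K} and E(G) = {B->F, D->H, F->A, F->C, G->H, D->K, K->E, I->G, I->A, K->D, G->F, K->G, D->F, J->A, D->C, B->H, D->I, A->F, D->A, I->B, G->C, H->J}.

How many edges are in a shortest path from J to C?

3

Distance 0: J.
Distance 1: A.
Distance 2: F.
Distance 3: C — contains C.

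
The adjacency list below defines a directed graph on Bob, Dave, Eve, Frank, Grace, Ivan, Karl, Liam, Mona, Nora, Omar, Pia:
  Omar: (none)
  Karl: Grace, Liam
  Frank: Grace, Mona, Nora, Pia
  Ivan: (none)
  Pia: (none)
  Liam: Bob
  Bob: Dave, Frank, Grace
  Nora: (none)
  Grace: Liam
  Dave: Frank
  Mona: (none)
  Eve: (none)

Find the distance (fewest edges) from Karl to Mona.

Distance 0: Karl.
Distance 1: Grace, Liam.
Distance 2: Bob.
Distance 3: Dave, Frank.
Distance 4: Mona, Nora, Pia — contains Mona.

4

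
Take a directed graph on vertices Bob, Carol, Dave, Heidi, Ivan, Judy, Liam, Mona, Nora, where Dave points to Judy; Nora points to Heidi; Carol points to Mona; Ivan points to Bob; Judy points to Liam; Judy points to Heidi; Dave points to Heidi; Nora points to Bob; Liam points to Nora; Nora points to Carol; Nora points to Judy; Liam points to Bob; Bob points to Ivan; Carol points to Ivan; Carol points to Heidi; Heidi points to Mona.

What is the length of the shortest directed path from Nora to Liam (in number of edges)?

Distance 0: Nora.
Distance 1: Bob, Carol, Heidi, Judy.
Distance 2: Ivan, Liam, Mona — contains Liam.

2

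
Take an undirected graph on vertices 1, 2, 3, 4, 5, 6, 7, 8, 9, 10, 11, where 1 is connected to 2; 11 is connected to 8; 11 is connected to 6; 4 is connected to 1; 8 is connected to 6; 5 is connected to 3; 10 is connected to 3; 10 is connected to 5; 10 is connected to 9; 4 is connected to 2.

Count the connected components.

From 1: component {1, 2, 4}.
From 3: component {3, 5, 9, 10}.
From 6: component {6, 8, 11}.
From 7: component {7}.
That's 4 components.

4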